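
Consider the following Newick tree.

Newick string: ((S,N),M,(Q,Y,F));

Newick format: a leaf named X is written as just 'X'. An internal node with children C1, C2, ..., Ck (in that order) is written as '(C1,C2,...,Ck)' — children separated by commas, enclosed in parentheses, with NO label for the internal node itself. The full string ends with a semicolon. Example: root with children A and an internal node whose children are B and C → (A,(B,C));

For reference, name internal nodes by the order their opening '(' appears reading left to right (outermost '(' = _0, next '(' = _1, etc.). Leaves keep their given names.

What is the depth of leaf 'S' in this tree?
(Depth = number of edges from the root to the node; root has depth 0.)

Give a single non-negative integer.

Answer: 2

Derivation:
Newick: ((S,N),M,(Q,Y,F));
Naming internals by '(' encounter order: outermost '(' = _0, next = _1, ...
Query node: S
Path from root: _0 -> _1 -> S
Depth of S: 2 (number of edges from root)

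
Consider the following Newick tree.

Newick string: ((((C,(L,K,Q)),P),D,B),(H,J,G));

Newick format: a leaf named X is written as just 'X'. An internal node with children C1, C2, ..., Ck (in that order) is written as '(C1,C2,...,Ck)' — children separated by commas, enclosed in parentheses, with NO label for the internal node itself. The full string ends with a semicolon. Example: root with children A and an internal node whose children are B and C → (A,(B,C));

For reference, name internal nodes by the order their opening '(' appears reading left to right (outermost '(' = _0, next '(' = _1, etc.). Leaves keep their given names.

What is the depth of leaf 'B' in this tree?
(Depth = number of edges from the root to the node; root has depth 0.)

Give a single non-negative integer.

Answer: 2

Derivation:
Newick: ((((C,(L,K,Q)),P),D,B),(H,J,G));
Naming internals by '(' encounter order: outermost '(' = _0, next = _1, ...
Query node: B
Path from root: _0 -> _1 -> B
Depth of B: 2 (number of edges from root)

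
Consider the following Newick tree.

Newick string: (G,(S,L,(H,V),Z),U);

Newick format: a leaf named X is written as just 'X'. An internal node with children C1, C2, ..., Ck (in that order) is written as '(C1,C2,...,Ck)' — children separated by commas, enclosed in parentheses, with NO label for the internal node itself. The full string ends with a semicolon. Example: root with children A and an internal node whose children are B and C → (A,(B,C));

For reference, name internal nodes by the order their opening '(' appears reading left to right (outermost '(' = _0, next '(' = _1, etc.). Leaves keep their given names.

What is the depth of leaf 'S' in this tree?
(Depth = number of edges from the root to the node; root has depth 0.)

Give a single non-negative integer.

Answer: 2

Derivation:
Newick: (G,(S,L,(H,V),Z),U);
Naming internals by '(' encounter order: outermost '(' = _0, next = _1, ...
Query node: S
Path from root: _0 -> _1 -> S
Depth of S: 2 (number of edges from root)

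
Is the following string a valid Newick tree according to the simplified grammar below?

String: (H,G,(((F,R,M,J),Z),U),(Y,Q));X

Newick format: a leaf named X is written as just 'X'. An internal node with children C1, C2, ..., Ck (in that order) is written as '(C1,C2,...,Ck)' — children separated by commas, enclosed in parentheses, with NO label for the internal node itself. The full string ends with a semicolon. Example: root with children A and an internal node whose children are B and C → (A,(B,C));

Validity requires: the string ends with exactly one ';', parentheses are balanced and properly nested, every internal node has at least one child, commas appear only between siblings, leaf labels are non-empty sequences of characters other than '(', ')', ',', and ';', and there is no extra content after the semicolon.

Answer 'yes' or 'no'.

Input: (H,G,(((F,R,M,J),Z),U),(Y,Q));X
Paren balance: 5 '(' vs 5 ')' OK
Ends with single ';': False
Full parse: FAILS (must end with ;)
Valid: False

Answer: no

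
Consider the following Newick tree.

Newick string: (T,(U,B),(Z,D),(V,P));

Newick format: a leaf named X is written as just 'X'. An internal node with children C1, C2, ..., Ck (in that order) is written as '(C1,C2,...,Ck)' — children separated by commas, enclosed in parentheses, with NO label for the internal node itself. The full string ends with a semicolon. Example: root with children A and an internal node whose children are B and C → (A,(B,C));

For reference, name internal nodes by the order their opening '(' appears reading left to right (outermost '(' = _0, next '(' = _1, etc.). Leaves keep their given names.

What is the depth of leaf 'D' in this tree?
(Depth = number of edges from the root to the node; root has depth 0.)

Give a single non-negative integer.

Newick: (T,(U,B),(Z,D),(V,P));
Naming internals by '(' encounter order: outermost '(' = _0, next = _1, ...
Query node: D
Path from root: _0 -> _2 -> D
Depth of D: 2 (number of edges from root)

Answer: 2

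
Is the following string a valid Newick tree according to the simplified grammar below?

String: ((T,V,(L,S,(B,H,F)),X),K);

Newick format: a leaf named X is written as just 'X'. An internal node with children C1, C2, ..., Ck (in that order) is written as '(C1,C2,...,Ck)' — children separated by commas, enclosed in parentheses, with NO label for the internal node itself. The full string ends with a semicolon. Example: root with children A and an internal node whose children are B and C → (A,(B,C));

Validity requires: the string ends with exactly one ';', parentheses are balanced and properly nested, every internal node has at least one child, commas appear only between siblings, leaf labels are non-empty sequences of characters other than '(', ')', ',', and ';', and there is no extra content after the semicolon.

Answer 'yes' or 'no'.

Input: ((T,V,(L,S,(B,H,F)),X),K);
Paren balance: 4 '(' vs 4 ')' OK
Ends with single ';': True
Full parse: OK
Valid: True

Answer: yes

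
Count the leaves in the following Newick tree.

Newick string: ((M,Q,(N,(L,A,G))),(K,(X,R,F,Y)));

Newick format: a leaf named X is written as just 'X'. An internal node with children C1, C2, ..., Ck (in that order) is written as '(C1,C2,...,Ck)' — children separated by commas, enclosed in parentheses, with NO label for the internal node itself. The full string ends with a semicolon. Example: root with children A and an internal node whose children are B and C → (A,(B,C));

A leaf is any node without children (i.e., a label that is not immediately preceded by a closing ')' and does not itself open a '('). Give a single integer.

Newick: ((M,Q,(N,(L,A,G))),(K,(X,R,F,Y)));
Scan left-to-right; a leaf is any maximal label run not followed by '(':
  pos 2: leaf 'M' → count = 1
  pos 4: leaf 'Q' → count = 2
  pos 7: leaf 'N' → count = 3
  pos 10: leaf 'L' → count = 4
  pos 12: leaf 'A' → count = 5
  pos 14: leaf 'G' → count = 6
  pos 20: leaf 'K' → count = 7
  pos 23: leaf 'X' → count = 8
  pos 25: leaf 'R' → count = 9
  pos 27: leaf 'F' → count = 10
  pos 29: leaf 'Y' → count = 11
Total leaves: 11

Answer: 11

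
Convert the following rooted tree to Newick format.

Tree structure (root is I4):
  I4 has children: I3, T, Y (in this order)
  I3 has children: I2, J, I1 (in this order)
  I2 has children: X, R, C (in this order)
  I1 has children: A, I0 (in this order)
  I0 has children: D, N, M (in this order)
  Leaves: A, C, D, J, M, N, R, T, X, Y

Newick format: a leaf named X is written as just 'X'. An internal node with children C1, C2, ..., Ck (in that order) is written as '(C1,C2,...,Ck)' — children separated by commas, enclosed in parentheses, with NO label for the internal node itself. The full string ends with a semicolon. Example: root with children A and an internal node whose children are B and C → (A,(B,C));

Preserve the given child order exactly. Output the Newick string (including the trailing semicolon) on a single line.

Answer: (((X,R,C),J,(A,(D,N,M))),T,Y);

Derivation:
internal I4 with children ['I3', 'T', 'Y']
  internal I3 with children ['I2', 'J', 'I1']
    internal I2 with children ['X', 'R', 'C']
      leaf 'X' → 'X'
      leaf 'R' → 'R'
      leaf 'C' → 'C'
    → '(X,R,C)'
    leaf 'J' → 'J'
    internal I1 with children ['A', 'I0']
      leaf 'A' → 'A'
      internal I0 with children ['D', 'N', 'M']
        leaf 'D' → 'D'
        leaf 'N' → 'N'
        leaf 'M' → 'M'
      → '(D,N,M)'
    → '(A,(D,N,M))'
  → '((X,R,C),J,(A,(D,N,M)))'
  leaf 'T' → 'T'
  leaf 'Y' → 'Y'
→ '(((X,R,C),J,(A,(D,N,M))),T,Y)'
Final: (((X,R,C),J,(A,(D,N,M))),T,Y);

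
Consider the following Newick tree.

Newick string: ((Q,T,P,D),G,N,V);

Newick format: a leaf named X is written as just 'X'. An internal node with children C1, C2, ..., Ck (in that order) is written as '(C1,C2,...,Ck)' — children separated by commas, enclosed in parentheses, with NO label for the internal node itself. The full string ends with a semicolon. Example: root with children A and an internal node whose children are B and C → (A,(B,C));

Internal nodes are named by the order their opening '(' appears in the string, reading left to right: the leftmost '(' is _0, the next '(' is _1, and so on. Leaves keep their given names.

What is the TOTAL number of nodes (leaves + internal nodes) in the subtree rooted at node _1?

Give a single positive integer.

Answer: 5

Derivation:
Newick: ((Q,T,P,D),G,N,V);
Locate _1: it is the '(' at position 1 (the 2nd '(' reading left to right).
Query: subtree rooted at _1
_1: subtree_size = 1 + 4
  Q: subtree_size = 1 + 0
  T: subtree_size = 1 + 0
  P: subtree_size = 1 + 0
  D: subtree_size = 1 + 0
Total subtree size of _1: 5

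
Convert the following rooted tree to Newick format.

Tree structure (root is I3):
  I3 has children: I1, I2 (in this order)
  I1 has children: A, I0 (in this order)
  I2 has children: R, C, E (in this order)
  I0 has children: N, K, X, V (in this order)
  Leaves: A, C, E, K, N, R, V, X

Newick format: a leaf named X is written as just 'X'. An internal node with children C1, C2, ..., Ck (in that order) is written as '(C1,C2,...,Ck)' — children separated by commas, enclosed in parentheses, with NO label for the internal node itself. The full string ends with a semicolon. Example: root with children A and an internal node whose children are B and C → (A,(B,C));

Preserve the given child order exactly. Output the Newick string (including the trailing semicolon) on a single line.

internal I3 with children ['I1', 'I2']
  internal I1 with children ['A', 'I0']
    leaf 'A' → 'A'
    internal I0 with children ['N', 'K', 'X', 'V']
      leaf 'N' → 'N'
      leaf 'K' → 'K'
      leaf 'X' → 'X'
      leaf 'V' → 'V'
    → '(N,K,X,V)'
  → '(A,(N,K,X,V))'
  internal I2 with children ['R', 'C', 'E']
    leaf 'R' → 'R'
    leaf 'C' → 'C'
    leaf 'E' → 'E'
  → '(R,C,E)'
→ '((A,(N,K,X,V)),(R,C,E))'
Final: ((A,(N,K,X,V)),(R,C,E));

Answer: ((A,(N,K,X,V)),(R,C,E));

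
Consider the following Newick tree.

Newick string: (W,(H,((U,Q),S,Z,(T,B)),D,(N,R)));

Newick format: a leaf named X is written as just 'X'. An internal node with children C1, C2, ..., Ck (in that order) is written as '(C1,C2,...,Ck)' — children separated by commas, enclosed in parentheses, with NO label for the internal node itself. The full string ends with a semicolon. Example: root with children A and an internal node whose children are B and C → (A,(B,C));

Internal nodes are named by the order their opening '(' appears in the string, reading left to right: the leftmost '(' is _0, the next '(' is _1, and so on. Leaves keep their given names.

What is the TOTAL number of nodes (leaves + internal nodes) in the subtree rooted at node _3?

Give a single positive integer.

Newick: (W,(H,((U,Q),S,Z,(T,B)),D,(N,R)));
Locate _3: it is the '(' at position 7 (the 4th '(' reading left to right).
Query: subtree rooted at _3
_3: subtree_size = 1 + 2
  U: subtree_size = 1 + 0
  Q: subtree_size = 1 + 0
Total subtree size of _3: 3

Answer: 3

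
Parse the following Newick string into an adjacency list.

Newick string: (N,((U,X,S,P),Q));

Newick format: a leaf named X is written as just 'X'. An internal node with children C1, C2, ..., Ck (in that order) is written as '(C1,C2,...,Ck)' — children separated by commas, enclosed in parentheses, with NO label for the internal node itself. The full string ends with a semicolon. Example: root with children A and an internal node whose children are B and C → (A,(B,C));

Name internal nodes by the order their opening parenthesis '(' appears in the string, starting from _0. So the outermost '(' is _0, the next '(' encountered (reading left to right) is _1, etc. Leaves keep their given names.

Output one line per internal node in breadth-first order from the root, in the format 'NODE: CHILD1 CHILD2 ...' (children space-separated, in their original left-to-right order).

Answer: _0: N _1
_1: _2 Q
_2: U X S P

Derivation:
Input: (N,((U,X,S,P),Q));
Scanning left-to-right, naming '(' by encounter order:
  pos 0: '(' -> open internal node _0 (depth 1)
  pos 3: '(' -> open internal node _1 (depth 2)
  pos 4: '(' -> open internal node _2 (depth 3)
  pos 12: ')' -> close internal node _2 (now at depth 2)
  pos 15: ')' -> close internal node _1 (now at depth 1)
  pos 16: ')' -> close internal node _0 (now at depth 0)
Total internal nodes: 3
BFS adjacency from root:
  _0: N _1
  _1: _2 Q
  _2: U X S P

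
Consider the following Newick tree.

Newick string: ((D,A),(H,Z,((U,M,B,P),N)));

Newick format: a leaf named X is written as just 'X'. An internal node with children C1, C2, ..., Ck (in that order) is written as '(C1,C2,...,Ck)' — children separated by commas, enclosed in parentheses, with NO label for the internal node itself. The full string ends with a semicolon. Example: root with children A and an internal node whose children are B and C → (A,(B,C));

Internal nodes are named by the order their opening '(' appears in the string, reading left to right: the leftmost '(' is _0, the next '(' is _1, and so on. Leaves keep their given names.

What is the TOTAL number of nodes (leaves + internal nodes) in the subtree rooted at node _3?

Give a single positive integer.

Answer: 7

Derivation:
Newick: ((D,A),(H,Z,((U,M,B,P),N)));
Locate _3: it is the '(' at position 12 (the 4th '(' reading left to right).
Query: subtree rooted at _3
_3: subtree_size = 1 + 6
  _4: subtree_size = 1 + 4
    U: subtree_size = 1 + 0
    M: subtree_size = 1 + 0
    B: subtree_size = 1 + 0
    P: subtree_size = 1 + 0
  N: subtree_size = 1 + 0
Total subtree size of _3: 7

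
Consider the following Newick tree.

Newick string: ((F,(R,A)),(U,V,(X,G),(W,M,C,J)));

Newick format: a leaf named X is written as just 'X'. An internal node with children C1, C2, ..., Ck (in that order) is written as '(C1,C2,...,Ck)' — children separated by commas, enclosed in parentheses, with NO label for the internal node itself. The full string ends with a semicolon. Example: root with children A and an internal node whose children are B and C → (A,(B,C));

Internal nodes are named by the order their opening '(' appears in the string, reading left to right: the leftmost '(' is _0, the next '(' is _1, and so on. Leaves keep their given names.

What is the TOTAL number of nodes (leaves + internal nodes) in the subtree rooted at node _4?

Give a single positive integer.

Answer: 3

Derivation:
Newick: ((F,(R,A)),(U,V,(X,G),(W,M,C,J)));
Locate _4: it is the '(' at position 16 (the 5th '(' reading left to right).
Query: subtree rooted at _4
_4: subtree_size = 1 + 2
  X: subtree_size = 1 + 0
  G: subtree_size = 1 + 0
Total subtree size of _4: 3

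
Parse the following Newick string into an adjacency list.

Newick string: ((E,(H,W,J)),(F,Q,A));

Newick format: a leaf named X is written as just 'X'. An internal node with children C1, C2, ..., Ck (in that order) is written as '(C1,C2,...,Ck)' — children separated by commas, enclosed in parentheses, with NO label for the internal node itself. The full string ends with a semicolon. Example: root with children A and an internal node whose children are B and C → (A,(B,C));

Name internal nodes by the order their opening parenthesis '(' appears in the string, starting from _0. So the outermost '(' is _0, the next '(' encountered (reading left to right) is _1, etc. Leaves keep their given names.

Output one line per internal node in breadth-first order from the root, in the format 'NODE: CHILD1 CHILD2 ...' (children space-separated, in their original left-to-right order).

Input: ((E,(H,W,J)),(F,Q,A));
Scanning left-to-right, naming '(' by encounter order:
  pos 0: '(' -> open internal node _0 (depth 1)
  pos 1: '(' -> open internal node _1 (depth 2)
  pos 4: '(' -> open internal node _2 (depth 3)
  pos 10: ')' -> close internal node _2 (now at depth 2)
  pos 11: ')' -> close internal node _1 (now at depth 1)
  pos 13: '(' -> open internal node _3 (depth 2)
  pos 19: ')' -> close internal node _3 (now at depth 1)
  pos 20: ')' -> close internal node _0 (now at depth 0)
Total internal nodes: 4
BFS adjacency from root:
  _0: _1 _3
  _1: E _2
  _3: F Q A
  _2: H W J

Answer: _0: _1 _3
_1: E _2
_3: F Q A
_2: H W J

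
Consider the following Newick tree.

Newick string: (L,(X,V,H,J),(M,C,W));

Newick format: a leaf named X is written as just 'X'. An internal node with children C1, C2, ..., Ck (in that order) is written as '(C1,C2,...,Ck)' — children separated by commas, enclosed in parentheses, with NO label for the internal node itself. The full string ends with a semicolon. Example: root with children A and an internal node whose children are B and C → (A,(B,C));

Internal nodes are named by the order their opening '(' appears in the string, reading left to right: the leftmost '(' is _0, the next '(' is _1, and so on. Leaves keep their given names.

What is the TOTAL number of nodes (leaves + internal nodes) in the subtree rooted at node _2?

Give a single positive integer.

Answer: 4

Derivation:
Newick: (L,(X,V,H,J),(M,C,W));
Locate _2: it is the '(' at position 13 (the 3rd '(' reading left to right).
Query: subtree rooted at _2
_2: subtree_size = 1 + 3
  M: subtree_size = 1 + 0
  C: subtree_size = 1 + 0
  W: subtree_size = 1 + 0
Total subtree size of _2: 4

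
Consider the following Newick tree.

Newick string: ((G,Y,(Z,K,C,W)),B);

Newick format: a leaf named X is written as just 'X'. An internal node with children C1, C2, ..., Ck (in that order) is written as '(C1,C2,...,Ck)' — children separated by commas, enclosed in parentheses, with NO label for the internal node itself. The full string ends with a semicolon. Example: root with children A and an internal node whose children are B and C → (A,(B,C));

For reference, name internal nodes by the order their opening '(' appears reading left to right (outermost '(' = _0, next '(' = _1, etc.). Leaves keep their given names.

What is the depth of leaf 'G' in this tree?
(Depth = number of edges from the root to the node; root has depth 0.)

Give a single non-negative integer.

Answer: 2

Derivation:
Newick: ((G,Y,(Z,K,C,W)),B);
Naming internals by '(' encounter order: outermost '(' = _0, next = _1, ...
Query node: G
Path from root: _0 -> _1 -> G
Depth of G: 2 (number of edges from root)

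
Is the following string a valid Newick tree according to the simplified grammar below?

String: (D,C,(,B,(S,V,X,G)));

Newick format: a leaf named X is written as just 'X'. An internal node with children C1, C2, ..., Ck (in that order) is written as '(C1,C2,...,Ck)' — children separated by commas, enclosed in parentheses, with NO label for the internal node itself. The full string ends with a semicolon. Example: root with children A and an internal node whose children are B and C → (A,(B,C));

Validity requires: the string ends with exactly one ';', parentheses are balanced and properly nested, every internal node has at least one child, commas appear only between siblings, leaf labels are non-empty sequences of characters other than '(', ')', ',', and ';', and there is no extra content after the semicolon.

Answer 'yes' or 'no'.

Answer: no

Derivation:
Input: (D,C,(,B,(S,V,X,G)));
Paren balance: 3 '(' vs 3 ')' OK
Ends with single ';': True
Full parse: FAILS (empty leaf label at pos 6)
Valid: False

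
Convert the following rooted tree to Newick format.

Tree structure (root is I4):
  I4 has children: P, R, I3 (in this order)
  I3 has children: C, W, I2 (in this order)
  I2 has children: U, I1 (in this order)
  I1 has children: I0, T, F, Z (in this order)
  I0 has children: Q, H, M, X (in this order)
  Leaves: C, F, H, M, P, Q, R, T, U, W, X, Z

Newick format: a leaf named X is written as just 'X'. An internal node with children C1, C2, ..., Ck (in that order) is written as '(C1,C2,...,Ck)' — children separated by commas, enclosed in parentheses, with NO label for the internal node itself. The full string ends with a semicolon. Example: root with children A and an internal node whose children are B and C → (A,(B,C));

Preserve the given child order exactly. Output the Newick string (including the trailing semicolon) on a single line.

Answer: (P,R,(C,W,(U,((Q,H,M,X),T,F,Z))));

Derivation:
internal I4 with children ['P', 'R', 'I3']
  leaf 'P' → 'P'
  leaf 'R' → 'R'
  internal I3 with children ['C', 'W', 'I2']
    leaf 'C' → 'C'
    leaf 'W' → 'W'
    internal I2 with children ['U', 'I1']
      leaf 'U' → 'U'
      internal I1 with children ['I0', 'T', 'F', 'Z']
        internal I0 with children ['Q', 'H', 'M', 'X']
          leaf 'Q' → 'Q'
          leaf 'H' → 'H'
          leaf 'M' → 'M'
          leaf 'X' → 'X'
        → '(Q,H,M,X)'
        leaf 'T' → 'T'
        leaf 'F' → 'F'
        leaf 'Z' → 'Z'
      → '((Q,H,M,X),T,F,Z)'
    → '(U,((Q,H,M,X),T,F,Z))'
  → '(C,W,(U,((Q,H,M,X),T,F,Z)))'
→ '(P,R,(C,W,(U,((Q,H,M,X),T,F,Z))))'
Final: (P,R,(C,W,(U,((Q,H,M,X),T,F,Z))));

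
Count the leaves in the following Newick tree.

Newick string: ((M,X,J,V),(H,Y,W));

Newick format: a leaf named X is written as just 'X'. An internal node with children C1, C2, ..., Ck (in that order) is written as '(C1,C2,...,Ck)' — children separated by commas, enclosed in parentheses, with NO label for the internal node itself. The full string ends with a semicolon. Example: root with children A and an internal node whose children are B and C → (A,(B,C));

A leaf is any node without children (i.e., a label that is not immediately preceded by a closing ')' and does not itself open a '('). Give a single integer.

Answer: 7

Derivation:
Newick: ((M,X,J,V),(H,Y,W));
Scan left-to-right; a leaf is any maximal label run not followed by '(':
  pos 2: leaf 'M' → count = 1
  pos 4: leaf 'X' → count = 2
  pos 6: leaf 'J' → count = 3
  pos 8: leaf 'V' → count = 4
  pos 12: leaf 'H' → count = 5
  pos 14: leaf 'Y' → count = 6
  pos 16: leaf 'W' → count = 7
Total leaves: 7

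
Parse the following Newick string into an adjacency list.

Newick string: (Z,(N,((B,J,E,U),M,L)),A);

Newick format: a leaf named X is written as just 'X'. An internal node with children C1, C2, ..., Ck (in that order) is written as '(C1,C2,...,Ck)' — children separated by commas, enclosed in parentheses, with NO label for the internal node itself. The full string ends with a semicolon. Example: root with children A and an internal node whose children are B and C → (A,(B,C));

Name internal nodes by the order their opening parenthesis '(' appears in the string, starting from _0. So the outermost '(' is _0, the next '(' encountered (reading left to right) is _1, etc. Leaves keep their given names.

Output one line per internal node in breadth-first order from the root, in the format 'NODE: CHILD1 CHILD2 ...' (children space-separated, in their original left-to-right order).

Input: (Z,(N,((B,J,E,U),M,L)),A);
Scanning left-to-right, naming '(' by encounter order:
  pos 0: '(' -> open internal node _0 (depth 1)
  pos 3: '(' -> open internal node _1 (depth 2)
  pos 6: '(' -> open internal node _2 (depth 3)
  pos 7: '(' -> open internal node _3 (depth 4)
  pos 15: ')' -> close internal node _3 (now at depth 3)
  pos 20: ')' -> close internal node _2 (now at depth 2)
  pos 21: ')' -> close internal node _1 (now at depth 1)
  pos 24: ')' -> close internal node _0 (now at depth 0)
Total internal nodes: 4
BFS adjacency from root:
  _0: Z _1 A
  _1: N _2
  _2: _3 M L
  _3: B J E U

Answer: _0: Z _1 A
_1: N _2
_2: _3 M L
_3: B J E U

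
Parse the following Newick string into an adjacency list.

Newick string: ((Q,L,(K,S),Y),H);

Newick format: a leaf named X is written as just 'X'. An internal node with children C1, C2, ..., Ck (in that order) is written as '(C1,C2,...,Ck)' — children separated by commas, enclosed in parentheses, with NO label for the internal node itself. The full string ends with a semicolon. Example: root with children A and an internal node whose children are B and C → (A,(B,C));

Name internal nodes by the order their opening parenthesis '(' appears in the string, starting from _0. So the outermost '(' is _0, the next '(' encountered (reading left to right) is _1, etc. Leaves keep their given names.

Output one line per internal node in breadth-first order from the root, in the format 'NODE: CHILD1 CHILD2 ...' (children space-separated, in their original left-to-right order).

Answer: _0: _1 H
_1: Q L _2 Y
_2: K S

Derivation:
Input: ((Q,L,(K,S),Y),H);
Scanning left-to-right, naming '(' by encounter order:
  pos 0: '(' -> open internal node _0 (depth 1)
  pos 1: '(' -> open internal node _1 (depth 2)
  pos 6: '(' -> open internal node _2 (depth 3)
  pos 10: ')' -> close internal node _2 (now at depth 2)
  pos 13: ')' -> close internal node _1 (now at depth 1)
  pos 16: ')' -> close internal node _0 (now at depth 0)
Total internal nodes: 3
BFS adjacency from root:
  _0: _1 H
  _1: Q L _2 Y
  _2: K S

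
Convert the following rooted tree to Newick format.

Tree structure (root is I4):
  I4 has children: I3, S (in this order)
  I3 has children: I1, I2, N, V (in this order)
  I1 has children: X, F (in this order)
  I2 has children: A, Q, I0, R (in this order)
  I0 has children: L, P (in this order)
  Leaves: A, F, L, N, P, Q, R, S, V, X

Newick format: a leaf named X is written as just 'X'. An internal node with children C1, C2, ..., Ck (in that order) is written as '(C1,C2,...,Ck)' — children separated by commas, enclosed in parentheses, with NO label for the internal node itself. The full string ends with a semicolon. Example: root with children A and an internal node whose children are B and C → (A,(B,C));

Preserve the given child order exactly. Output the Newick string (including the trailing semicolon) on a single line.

internal I4 with children ['I3', 'S']
  internal I3 with children ['I1', 'I2', 'N', 'V']
    internal I1 with children ['X', 'F']
      leaf 'X' → 'X'
      leaf 'F' → 'F'
    → '(X,F)'
    internal I2 with children ['A', 'Q', 'I0', 'R']
      leaf 'A' → 'A'
      leaf 'Q' → 'Q'
      internal I0 with children ['L', 'P']
        leaf 'L' → 'L'
        leaf 'P' → 'P'
      → '(L,P)'
      leaf 'R' → 'R'
    → '(A,Q,(L,P),R)'
    leaf 'N' → 'N'
    leaf 'V' → 'V'
  → '((X,F),(A,Q,(L,P),R),N,V)'
  leaf 'S' → 'S'
→ '(((X,F),(A,Q,(L,P),R),N,V),S)'
Final: (((X,F),(A,Q,(L,P),R),N,V),S);

Answer: (((X,F),(A,Q,(L,P),R),N,V),S);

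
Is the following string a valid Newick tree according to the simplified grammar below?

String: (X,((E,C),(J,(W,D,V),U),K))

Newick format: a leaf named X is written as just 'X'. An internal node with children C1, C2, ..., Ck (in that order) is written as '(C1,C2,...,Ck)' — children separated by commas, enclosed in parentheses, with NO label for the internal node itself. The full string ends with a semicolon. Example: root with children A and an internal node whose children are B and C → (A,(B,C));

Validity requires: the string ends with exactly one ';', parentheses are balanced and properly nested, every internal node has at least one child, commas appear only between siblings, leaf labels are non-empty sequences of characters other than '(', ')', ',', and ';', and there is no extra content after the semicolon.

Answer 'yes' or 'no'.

Input: (X,((E,C),(J,(W,D,V),U),K))
Paren balance: 5 '(' vs 5 ')' OK
Ends with single ';': False
Full parse: FAILS (must end with ;)
Valid: False

Answer: no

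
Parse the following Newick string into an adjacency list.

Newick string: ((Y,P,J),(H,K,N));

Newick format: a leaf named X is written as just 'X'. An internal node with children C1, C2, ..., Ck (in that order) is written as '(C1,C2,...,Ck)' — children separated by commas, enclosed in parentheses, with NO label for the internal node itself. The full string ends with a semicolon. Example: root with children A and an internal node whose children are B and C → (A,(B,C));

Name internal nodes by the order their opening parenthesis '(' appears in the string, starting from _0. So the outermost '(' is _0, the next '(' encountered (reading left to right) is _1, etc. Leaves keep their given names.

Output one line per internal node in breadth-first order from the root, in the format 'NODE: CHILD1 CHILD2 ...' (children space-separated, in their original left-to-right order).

Input: ((Y,P,J),(H,K,N));
Scanning left-to-right, naming '(' by encounter order:
  pos 0: '(' -> open internal node _0 (depth 1)
  pos 1: '(' -> open internal node _1 (depth 2)
  pos 7: ')' -> close internal node _1 (now at depth 1)
  pos 9: '(' -> open internal node _2 (depth 2)
  pos 15: ')' -> close internal node _2 (now at depth 1)
  pos 16: ')' -> close internal node _0 (now at depth 0)
Total internal nodes: 3
BFS adjacency from root:
  _0: _1 _2
  _1: Y P J
  _2: H K N

Answer: _0: _1 _2
_1: Y P J
_2: H K N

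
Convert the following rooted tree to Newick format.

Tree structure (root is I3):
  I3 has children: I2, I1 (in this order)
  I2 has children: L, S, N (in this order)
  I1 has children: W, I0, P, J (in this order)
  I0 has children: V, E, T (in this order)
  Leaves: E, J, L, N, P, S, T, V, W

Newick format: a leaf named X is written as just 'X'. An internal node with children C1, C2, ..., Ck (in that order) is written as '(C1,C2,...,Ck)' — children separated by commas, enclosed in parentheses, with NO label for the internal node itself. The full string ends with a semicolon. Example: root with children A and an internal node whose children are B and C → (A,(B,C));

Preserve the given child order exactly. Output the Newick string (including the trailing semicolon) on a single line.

internal I3 with children ['I2', 'I1']
  internal I2 with children ['L', 'S', 'N']
    leaf 'L' → 'L'
    leaf 'S' → 'S'
    leaf 'N' → 'N'
  → '(L,S,N)'
  internal I1 with children ['W', 'I0', 'P', 'J']
    leaf 'W' → 'W'
    internal I0 with children ['V', 'E', 'T']
      leaf 'V' → 'V'
      leaf 'E' → 'E'
      leaf 'T' → 'T'
    → '(V,E,T)'
    leaf 'P' → 'P'
    leaf 'J' → 'J'
  → '(W,(V,E,T),P,J)'
→ '((L,S,N),(W,(V,E,T),P,J))'
Final: ((L,S,N),(W,(V,E,T),P,J));

Answer: ((L,S,N),(W,(V,E,T),P,J));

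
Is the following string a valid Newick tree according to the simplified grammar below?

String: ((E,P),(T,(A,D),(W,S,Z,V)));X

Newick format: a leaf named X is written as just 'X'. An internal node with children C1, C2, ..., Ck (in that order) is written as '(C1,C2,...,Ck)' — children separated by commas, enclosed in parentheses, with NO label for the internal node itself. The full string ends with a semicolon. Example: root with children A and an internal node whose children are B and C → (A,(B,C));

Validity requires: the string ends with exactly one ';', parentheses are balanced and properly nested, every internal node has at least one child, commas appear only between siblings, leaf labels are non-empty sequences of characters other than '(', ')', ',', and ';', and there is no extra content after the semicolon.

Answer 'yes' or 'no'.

Answer: no

Derivation:
Input: ((E,P),(T,(A,D),(W,S,Z,V)));X
Paren balance: 5 '(' vs 5 ')' OK
Ends with single ';': False
Full parse: FAILS (must end with ;)
Valid: False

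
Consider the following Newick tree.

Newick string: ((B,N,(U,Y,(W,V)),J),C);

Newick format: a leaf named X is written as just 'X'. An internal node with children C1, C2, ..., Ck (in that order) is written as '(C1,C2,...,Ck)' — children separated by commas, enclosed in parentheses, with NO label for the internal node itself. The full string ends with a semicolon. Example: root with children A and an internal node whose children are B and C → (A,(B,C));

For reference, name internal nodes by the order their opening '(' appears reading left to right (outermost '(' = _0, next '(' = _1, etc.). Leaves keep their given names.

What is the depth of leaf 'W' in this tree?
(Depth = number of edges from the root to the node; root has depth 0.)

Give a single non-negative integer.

Newick: ((B,N,(U,Y,(W,V)),J),C);
Naming internals by '(' encounter order: outermost '(' = _0, next = _1, ...
Query node: W
Path from root: _0 -> _1 -> _2 -> _3 -> W
Depth of W: 4 (number of edges from root)

Answer: 4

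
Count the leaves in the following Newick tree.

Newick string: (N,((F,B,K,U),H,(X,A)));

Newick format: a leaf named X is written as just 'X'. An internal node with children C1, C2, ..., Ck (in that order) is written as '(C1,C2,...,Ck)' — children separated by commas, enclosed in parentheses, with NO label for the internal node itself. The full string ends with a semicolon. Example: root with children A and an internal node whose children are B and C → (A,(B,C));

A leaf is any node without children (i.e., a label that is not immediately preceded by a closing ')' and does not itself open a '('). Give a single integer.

Answer: 8

Derivation:
Newick: (N,((F,B,K,U),H,(X,A)));
Scan left-to-right; a leaf is any maximal label run not followed by '(':
  pos 1: leaf 'N' → count = 1
  pos 5: leaf 'F' → count = 2
  pos 7: leaf 'B' → count = 3
  pos 9: leaf 'K' → count = 4
  pos 11: leaf 'U' → count = 5
  pos 14: leaf 'H' → count = 6
  pos 17: leaf 'X' → count = 7
  pos 19: leaf 'A' → count = 8
Total leaves: 8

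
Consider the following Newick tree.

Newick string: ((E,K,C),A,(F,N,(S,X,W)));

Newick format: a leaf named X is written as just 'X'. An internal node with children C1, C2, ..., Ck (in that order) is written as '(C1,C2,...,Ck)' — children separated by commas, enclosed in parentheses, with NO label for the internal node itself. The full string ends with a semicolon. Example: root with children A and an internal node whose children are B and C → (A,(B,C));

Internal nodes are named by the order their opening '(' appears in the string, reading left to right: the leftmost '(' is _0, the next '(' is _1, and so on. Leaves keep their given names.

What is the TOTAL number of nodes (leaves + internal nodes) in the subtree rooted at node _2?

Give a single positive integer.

Answer: 7

Derivation:
Newick: ((E,K,C),A,(F,N,(S,X,W)));
Locate _2: it is the '(' at position 11 (the 3rd '(' reading left to right).
Query: subtree rooted at _2
_2: subtree_size = 1 + 6
  F: subtree_size = 1 + 0
  N: subtree_size = 1 + 0
  _3: subtree_size = 1 + 3
    S: subtree_size = 1 + 0
    X: subtree_size = 1 + 0
    W: subtree_size = 1 + 0
Total subtree size of _2: 7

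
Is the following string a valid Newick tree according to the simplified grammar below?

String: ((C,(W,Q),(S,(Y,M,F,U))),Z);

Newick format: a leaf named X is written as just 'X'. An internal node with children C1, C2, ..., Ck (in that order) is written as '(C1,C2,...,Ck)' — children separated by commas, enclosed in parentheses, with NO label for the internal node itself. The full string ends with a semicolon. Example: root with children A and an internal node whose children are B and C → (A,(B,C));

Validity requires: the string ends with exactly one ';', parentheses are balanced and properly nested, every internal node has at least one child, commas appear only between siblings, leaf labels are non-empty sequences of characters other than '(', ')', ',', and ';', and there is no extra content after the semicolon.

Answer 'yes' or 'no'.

Answer: yes

Derivation:
Input: ((C,(W,Q),(S,(Y,M,F,U))),Z);
Paren balance: 5 '(' vs 5 ')' OK
Ends with single ';': True
Full parse: OK
Valid: True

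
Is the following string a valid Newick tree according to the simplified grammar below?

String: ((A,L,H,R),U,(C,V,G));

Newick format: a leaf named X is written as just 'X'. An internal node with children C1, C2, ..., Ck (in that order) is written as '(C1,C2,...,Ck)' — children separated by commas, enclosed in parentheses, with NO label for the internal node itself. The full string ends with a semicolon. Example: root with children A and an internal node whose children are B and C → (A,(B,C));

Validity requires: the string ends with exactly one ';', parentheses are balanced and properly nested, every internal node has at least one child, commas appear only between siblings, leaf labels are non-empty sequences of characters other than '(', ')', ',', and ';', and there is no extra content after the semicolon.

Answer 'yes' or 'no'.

Input: ((A,L,H,R),U,(C,V,G));
Paren balance: 3 '(' vs 3 ')' OK
Ends with single ';': True
Full parse: OK
Valid: True

Answer: yes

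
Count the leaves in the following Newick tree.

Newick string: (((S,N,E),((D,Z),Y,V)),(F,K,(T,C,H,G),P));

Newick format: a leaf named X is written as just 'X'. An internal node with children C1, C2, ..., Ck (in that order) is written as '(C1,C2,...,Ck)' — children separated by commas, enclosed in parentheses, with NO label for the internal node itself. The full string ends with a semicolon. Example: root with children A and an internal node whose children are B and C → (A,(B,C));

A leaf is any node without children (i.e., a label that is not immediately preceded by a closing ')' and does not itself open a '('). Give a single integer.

Answer: 14

Derivation:
Newick: (((S,N,E),((D,Z),Y,V)),(F,K,(T,C,H,G),P));
Scan left-to-right; a leaf is any maximal label run not followed by '(':
  pos 3: leaf 'S' → count = 1
  pos 5: leaf 'N' → count = 2
  pos 7: leaf 'E' → count = 3
  pos 12: leaf 'D' → count = 4
  pos 14: leaf 'Z' → count = 5
  pos 17: leaf 'Y' → count = 6
  pos 19: leaf 'V' → count = 7
  pos 24: leaf 'F' → count = 8
  pos 26: leaf 'K' → count = 9
  pos 29: leaf 'T' → count = 10
  pos 31: leaf 'C' → count = 11
  pos 33: leaf 'H' → count = 12
  pos 35: leaf 'G' → count = 13
  pos 38: leaf 'P' → count = 14
Total leaves: 14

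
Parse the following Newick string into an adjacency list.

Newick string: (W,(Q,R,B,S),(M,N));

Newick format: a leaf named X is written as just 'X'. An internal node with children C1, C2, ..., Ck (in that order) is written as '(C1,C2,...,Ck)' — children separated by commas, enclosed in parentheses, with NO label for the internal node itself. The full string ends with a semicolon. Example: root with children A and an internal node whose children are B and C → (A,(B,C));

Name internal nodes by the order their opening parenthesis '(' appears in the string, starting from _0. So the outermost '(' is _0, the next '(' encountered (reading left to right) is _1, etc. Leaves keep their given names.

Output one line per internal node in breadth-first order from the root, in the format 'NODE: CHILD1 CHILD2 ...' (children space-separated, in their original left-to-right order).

Answer: _0: W _1 _2
_1: Q R B S
_2: M N

Derivation:
Input: (W,(Q,R,B,S),(M,N));
Scanning left-to-right, naming '(' by encounter order:
  pos 0: '(' -> open internal node _0 (depth 1)
  pos 3: '(' -> open internal node _1 (depth 2)
  pos 11: ')' -> close internal node _1 (now at depth 1)
  pos 13: '(' -> open internal node _2 (depth 2)
  pos 17: ')' -> close internal node _2 (now at depth 1)
  pos 18: ')' -> close internal node _0 (now at depth 0)
Total internal nodes: 3
BFS adjacency from root:
  _0: W _1 _2
  _1: Q R B S
  _2: M N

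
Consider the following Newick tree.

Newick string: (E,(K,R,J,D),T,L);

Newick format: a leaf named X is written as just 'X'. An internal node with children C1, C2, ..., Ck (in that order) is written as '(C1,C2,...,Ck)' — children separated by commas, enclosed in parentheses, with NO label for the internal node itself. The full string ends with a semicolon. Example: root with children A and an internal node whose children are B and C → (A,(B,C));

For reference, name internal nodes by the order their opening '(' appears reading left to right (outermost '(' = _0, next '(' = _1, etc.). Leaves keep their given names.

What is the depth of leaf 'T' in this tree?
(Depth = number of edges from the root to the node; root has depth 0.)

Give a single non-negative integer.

Newick: (E,(K,R,J,D),T,L);
Naming internals by '(' encounter order: outermost '(' = _0, next = _1, ...
Query node: T
Path from root: _0 -> T
Depth of T: 1 (number of edges from root)

Answer: 1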